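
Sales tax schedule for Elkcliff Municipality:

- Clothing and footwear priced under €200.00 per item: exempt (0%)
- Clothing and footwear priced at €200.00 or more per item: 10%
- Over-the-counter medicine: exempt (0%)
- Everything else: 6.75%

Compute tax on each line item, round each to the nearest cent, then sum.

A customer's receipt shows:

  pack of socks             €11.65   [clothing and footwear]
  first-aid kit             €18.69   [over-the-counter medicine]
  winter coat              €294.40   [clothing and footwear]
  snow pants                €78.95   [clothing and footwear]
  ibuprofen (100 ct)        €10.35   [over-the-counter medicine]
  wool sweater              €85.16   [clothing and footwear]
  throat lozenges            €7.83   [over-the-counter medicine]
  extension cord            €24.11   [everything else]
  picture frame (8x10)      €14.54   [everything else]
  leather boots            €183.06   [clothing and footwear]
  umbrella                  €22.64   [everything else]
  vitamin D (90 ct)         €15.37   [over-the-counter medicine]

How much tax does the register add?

Pack of socks €11.65: clothing and footwear, under €200.00 → 0% → €0.00
First-aid kit €18.69: over-the-counter medicine → 0% → €0.00
Winter coat €294.40: clothing and footwear, €200.00 or more → 10% → €29.44
Snow pants €78.95: clothing and footwear, under €200.00 → 0% → €0.00
Ibuprofen (100 ct) €10.35: over-the-counter medicine → 0% → €0.00
Wool sweater €85.16: clothing and footwear, under €200.00 → 0% → €0.00
Throat lozenges €7.83: over-the-counter medicine → 0% → €0.00
Extension cord €24.11: everything else → 6.75% → €1.63
Picture frame (8x10) €14.54: everything else → 6.75% → €0.98
Leather boots €183.06: clothing and footwear, under €200.00 → 0% → €0.00
Umbrella €22.64: everything else → 6.75% → €1.53
Vitamin D (90 ct) €15.37: over-the-counter medicine → 0% → €0.00
Total tax = €29.44 + €1.63 + €0.98 + €1.53 = €33.58

€33.58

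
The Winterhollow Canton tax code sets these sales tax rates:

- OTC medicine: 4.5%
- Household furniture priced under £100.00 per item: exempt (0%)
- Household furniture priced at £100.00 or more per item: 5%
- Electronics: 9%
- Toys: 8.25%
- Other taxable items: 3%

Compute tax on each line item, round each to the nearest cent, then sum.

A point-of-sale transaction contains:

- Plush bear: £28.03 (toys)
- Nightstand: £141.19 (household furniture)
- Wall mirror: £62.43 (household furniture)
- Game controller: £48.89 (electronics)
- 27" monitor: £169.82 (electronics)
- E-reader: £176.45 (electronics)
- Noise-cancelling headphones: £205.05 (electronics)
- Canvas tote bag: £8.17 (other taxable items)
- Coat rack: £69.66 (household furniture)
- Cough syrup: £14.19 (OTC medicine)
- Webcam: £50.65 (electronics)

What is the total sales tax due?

Plush bear £28.03: toys → 8.25% → £2.31
Nightstand £141.19: household furniture, £100.00 or more → 5% → £7.06
Wall mirror £62.43: household furniture, under £100.00 → 0% → £0.00
Game controller £48.89: electronics → 9% → £4.40
27" monitor £169.82: electronics → 9% → £15.28
E-reader £176.45: electronics → 9% → £15.88
Noise-cancelling headphones £205.05: electronics → 9% → £18.45
Canvas tote bag £8.17: other taxable items → 3% → £0.25
Coat rack £69.66: household furniture, under £100.00 → 0% → £0.00
Cough syrup £14.19: OTC medicine → 4.5% → £0.64
Webcam £50.65: electronics → 9% → £4.56
Total tax = £2.31 + £7.06 + £4.40 + £15.28 + £15.88 + £18.45 + £0.25 + £0.64 + £4.56 = £68.83

£68.83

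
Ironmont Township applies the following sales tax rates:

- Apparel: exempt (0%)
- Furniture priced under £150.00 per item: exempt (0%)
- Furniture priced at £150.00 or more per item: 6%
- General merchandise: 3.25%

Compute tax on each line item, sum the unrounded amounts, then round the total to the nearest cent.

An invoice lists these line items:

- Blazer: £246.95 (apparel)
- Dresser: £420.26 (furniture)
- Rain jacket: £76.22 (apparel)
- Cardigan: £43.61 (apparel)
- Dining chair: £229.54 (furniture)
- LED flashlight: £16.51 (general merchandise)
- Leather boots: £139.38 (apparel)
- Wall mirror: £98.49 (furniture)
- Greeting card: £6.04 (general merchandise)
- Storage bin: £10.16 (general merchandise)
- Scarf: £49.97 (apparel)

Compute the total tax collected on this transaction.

Blazer £246.95: apparel → 0% → £0.00
Dresser £420.26: furniture, £150.00 or more → 6% → £25.2156
Rain jacket £76.22: apparel → 0% → £0.00
Cardigan £43.61: apparel → 0% → £0.00
Dining chair £229.54: furniture, £150.00 or more → 6% → £13.7724
LED flashlight £16.51: general merchandise → 3.25% → £0.536575
Leather boots £139.38: apparel → 0% → £0.00
Wall mirror £98.49: furniture, under £150.00 → 0% → £0.00
Greeting card £6.04: general merchandise → 3.25% → £0.1963
Storage bin £10.16: general merchandise → 3.25% → £0.3302
Scarf £49.97: apparel → 0% → £0.00
Unrounded tax sum = £40.051075 → £40.05

£40.05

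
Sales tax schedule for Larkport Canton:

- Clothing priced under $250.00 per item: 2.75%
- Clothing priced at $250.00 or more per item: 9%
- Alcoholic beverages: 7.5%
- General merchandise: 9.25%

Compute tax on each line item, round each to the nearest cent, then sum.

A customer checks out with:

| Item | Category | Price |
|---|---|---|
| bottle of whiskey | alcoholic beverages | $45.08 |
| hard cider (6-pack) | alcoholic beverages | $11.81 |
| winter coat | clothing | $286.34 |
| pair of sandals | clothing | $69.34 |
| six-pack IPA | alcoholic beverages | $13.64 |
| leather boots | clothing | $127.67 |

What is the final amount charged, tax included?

$590.36

Bottle of whiskey $45.08: alcoholic beverages → 7.5% → $3.38
Hard cider (6-pack) $11.81: alcoholic beverages → 7.5% → $0.89
Winter coat $286.34: clothing, $250.00 or more → 9% → $25.77
Pair of sandals $69.34: clothing, under $250.00 → 2.75% → $1.91
Six-pack IPA $13.64: alcoholic beverages → 7.5% → $1.02
Leather boots $127.67: clothing, under $250.00 → 2.75% → $3.51
Subtotal = $553.88; tax = $36.48; total due = $590.36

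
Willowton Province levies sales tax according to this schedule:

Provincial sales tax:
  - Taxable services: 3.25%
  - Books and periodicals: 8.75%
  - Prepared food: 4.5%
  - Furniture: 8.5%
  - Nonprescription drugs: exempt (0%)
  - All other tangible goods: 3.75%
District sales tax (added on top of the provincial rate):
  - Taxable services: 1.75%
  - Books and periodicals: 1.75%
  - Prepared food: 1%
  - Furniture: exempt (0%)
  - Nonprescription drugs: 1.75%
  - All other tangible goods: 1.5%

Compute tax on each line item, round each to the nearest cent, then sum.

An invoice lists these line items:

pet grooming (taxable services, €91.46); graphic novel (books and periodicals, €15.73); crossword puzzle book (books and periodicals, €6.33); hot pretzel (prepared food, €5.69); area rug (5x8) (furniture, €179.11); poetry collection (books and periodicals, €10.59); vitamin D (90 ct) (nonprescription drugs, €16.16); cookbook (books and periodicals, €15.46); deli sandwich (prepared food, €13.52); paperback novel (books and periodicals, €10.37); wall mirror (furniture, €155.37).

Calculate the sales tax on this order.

€40.46

Pet grooming €91.46: taxable services → 3.25% + 1.75% district = 5% → €4.57
Graphic novel €15.73: books and periodicals → 8.75% + 1.75% district = 10.5% → €1.65
Crossword puzzle book €6.33: books and periodicals → 8.75% + 1.75% district = 10.5% → €0.66
Hot pretzel €5.69: prepared food → 4.5% + 1% district = 5.5% → €0.31
Area rug (5x8) €179.11: furniture → 8.5% + 0% district = 8.5% → €15.22
Poetry collection €10.59: books and periodicals → 8.75% + 1.75% district = 10.5% → €1.11
Vitamin D (90 ct) €16.16: nonprescription drugs → 0% + 1.75% district = 1.75% → €0.28
Cookbook €15.46: books and periodicals → 8.75% + 1.75% district = 10.5% → €1.62
Deli sandwich €13.52: prepared food → 4.5% + 1% district = 5.5% → €0.74
Paperback novel €10.37: books and periodicals → 8.75% + 1.75% district = 10.5% → €1.09
Wall mirror €155.37: furniture → 8.5% + 0% district = 8.5% → €13.21
Total tax = €4.57 + €1.65 + €0.66 + €0.31 + €15.22 + €1.11 + €0.28 + €1.62 + €0.74 + €1.09 + €13.21 = €40.46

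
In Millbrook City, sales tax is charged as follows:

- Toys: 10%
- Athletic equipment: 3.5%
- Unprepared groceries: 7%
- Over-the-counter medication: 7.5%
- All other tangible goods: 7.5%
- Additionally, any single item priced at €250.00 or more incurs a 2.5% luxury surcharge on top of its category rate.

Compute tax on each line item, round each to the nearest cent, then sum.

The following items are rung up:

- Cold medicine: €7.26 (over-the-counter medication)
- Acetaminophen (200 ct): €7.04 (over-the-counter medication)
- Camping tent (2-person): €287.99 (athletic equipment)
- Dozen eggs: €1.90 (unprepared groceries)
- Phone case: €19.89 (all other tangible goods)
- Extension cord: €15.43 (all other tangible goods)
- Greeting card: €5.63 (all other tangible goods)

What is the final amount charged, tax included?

Cold medicine €7.26: over-the-counter medication → 7.5% → €0.54
Acetaminophen (200 ct) €7.04: over-the-counter medication → 7.5% → €0.53
Camping tent (2-person) €287.99: athletic equipment → 3.5% + 2.5% surcharge = 6% → €17.28
Dozen eggs €1.90: unprepared groceries → 7% → €0.13
Phone case €19.89: all other tangible goods → 7.5% → €1.49
Extension cord €15.43: all other tangible goods → 7.5% → €1.16
Greeting card €5.63: all other tangible goods → 7.5% → €0.42
Subtotal = €345.14; tax = €21.55; total due = €366.69

€366.69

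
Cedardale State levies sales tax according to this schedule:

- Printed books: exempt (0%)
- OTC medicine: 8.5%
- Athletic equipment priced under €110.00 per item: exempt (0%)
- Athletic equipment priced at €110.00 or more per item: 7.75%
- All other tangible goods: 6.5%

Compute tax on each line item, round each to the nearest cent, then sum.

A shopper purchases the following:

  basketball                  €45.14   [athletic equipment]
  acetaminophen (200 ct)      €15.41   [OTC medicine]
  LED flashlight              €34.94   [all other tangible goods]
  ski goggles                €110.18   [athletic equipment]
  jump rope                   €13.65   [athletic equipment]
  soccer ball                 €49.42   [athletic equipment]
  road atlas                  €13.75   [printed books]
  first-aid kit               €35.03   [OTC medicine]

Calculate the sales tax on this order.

Basketball €45.14: athletic equipment, under €110.00 → 0% → €0.00
Acetaminophen (200 ct) €15.41: OTC medicine → 8.5% → €1.31
LED flashlight €34.94: all other tangible goods → 6.5% → €2.27
Ski goggles €110.18: athletic equipment, €110.00 or more → 7.75% → €8.54
Jump rope €13.65: athletic equipment, under €110.00 → 0% → €0.00
Soccer ball €49.42: athletic equipment, under €110.00 → 0% → €0.00
Road atlas €13.75: printed books → 0% → €0.00
First-aid kit €35.03: OTC medicine → 8.5% → €2.98
Total tax = €1.31 + €2.27 + €8.54 + €2.98 = €15.10

€15.10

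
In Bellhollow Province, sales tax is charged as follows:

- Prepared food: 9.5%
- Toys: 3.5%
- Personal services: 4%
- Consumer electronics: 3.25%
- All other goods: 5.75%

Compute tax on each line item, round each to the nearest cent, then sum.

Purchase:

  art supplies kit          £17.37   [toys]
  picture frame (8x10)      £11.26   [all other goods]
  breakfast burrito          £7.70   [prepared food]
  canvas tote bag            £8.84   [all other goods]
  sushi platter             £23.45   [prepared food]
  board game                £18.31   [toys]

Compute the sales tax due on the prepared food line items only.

£2.96

Breakfast burrito £7.70: prepared food → 9.5% → £0.73
Sushi platter £23.45: prepared food → 9.5% → £2.23
Tax on prepared food = £0.73 + £2.23 = £2.96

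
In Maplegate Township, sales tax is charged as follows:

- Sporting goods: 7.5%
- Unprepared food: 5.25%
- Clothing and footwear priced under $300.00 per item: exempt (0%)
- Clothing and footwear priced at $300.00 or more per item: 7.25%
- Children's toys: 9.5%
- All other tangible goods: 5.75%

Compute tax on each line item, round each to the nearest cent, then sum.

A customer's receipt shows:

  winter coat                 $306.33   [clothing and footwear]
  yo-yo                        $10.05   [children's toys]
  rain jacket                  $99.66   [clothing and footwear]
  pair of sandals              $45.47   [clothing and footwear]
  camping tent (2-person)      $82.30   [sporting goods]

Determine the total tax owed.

$29.33

Winter coat $306.33: clothing and footwear, $300.00 or more → 7.25% → $22.21
Yo-yo $10.05: children's toys → 9.5% → $0.95
Rain jacket $99.66: clothing and footwear, under $300.00 → 0% → $0.00
Pair of sandals $45.47: clothing and footwear, under $300.00 → 0% → $0.00
Camping tent (2-person) $82.30: sporting goods → 7.5% → $6.17
Total tax = $22.21 + $0.95 + $6.17 = $29.33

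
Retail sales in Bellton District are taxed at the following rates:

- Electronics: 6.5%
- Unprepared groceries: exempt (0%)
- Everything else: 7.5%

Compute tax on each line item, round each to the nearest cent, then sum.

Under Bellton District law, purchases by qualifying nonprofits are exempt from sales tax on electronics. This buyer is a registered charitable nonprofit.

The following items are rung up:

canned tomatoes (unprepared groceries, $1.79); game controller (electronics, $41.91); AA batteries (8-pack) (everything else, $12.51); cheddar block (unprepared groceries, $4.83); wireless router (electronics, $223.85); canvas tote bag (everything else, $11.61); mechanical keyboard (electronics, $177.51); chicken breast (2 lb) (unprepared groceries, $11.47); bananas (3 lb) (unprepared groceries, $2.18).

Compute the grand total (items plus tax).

$489.47

Canned tomatoes $1.79: unprepared groceries → 0% → $0.00
Game controller $41.91: electronics, buyer-exempt → 0% → $0.00
AA batteries (8-pack) $12.51: everything else → 7.5% → $0.94
Cheddar block $4.83: unprepared groceries → 0% → $0.00
Wireless router $223.85: electronics, buyer-exempt → 0% → $0.00
Canvas tote bag $11.61: everything else → 7.5% → $0.87
Mechanical keyboard $177.51: electronics, buyer-exempt → 0% → $0.00
Chicken breast (2 lb) $11.47: unprepared groceries → 0% → $0.00
Bananas (3 lb) $2.18: unprepared groceries → 0% → $0.00
Subtotal = $487.66; tax = $1.81; total due = $489.47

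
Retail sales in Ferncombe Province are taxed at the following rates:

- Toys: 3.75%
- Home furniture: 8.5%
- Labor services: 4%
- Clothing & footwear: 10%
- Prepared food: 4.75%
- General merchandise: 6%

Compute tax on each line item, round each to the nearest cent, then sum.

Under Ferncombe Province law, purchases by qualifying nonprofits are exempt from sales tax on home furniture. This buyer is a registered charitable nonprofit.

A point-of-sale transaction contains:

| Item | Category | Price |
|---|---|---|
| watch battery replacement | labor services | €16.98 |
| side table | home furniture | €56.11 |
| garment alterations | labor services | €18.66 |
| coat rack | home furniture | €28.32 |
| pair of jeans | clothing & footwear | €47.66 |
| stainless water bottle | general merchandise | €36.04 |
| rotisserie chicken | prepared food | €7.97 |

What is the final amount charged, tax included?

Watch battery replacement €16.98: labor services → 4% → €0.68
Side table €56.11: home furniture, buyer-exempt → 0% → €0.00
Garment alterations €18.66: labor services → 4% → €0.75
Coat rack €28.32: home furniture, buyer-exempt → 0% → €0.00
Pair of jeans €47.66: clothing & footwear → 10% → €4.77
Stainless water bottle €36.04: general merchandise → 6% → €2.16
Rotisserie chicken €7.97: prepared food → 4.75% → €0.38
Subtotal = €211.74; tax = €8.74; total due = €220.48

€220.48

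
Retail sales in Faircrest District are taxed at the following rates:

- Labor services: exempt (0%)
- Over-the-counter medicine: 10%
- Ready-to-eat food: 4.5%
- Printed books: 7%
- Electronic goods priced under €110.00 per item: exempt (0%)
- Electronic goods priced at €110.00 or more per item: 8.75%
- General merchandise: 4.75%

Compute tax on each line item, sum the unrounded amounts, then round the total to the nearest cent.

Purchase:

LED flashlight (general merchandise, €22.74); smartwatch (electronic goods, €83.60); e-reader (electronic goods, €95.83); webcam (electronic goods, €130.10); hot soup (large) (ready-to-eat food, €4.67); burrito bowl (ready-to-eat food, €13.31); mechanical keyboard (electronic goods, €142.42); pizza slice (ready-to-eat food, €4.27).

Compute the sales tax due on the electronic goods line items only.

€23.85

Smartwatch €83.60: electronic goods, under €110.00 → 0% → €0.00
E-reader €95.83: electronic goods, under €110.00 → 0% → €0.00
Webcam €130.10: electronic goods, €110.00 or more → 8.75% → €11.38375
Mechanical keyboard €142.42: electronic goods, €110.00 or more → 8.75% → €12.46175
Tax on electronic goods: unrounded sum = €23.8455 → €23.85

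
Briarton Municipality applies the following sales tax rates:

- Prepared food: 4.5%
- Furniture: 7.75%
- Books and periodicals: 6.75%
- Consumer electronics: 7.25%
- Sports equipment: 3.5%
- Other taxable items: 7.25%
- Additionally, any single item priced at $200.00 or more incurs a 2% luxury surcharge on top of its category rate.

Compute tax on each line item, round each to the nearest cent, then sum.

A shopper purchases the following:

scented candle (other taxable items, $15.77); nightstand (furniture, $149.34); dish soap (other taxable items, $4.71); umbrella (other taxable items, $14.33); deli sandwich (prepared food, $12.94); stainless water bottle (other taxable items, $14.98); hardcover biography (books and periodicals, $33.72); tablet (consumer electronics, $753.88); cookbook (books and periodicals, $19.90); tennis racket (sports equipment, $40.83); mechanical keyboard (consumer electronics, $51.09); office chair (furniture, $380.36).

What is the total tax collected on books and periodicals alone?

$3.62

Hardcover biography $33.72: books and periodicals → 6.75% → $2.28
Cookbook $19.90: books and periodicals → 6.75% → $1.34
Tax on books and periodicals = $2.28 + $1.34 = $3.62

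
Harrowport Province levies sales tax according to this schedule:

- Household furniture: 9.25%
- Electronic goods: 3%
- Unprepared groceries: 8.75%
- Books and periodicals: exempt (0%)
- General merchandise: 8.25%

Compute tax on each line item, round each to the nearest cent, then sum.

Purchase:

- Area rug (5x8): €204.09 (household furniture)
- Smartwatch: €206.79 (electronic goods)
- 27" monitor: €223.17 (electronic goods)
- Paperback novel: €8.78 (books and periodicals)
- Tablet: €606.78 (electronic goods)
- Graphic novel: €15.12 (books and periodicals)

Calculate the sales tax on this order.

Area rug (5x8) €204.09: household furniture → 9.25% → €18.88
Smartwatch €206.79: electronic goods → 3% → €6.20
27" monitor €223.17: electronic goods → 3% → €6.70
Paperback novel €8.78: books and periodicals → 0% → €0.00
Tablet €606.78: electronic goods → 3% → €18.20
Graphic novel €15.12: books and periodicals → 0% → €0.00
Total tax = €18.88 + €6.20 + €6.70 + €18.20 = €49.98

€49.98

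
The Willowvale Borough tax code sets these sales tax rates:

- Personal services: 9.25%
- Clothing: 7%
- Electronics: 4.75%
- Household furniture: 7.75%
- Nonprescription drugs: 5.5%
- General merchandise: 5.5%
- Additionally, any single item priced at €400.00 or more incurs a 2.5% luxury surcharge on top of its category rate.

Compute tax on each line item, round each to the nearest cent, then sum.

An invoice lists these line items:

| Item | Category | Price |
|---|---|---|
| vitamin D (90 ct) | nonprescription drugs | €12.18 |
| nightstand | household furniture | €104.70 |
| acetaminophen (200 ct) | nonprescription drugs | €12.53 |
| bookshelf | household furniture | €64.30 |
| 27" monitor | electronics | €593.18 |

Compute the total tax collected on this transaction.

€57.46

Vitamin D (90 ct) €12.18: nonprescription drugs → 5.5% → €0.67
Nightstand €104.70: household furniture → 7.75% → €8.11
Acetaminophen (200 ct) €12.53: nonprescription drugs → 5.5% → €0.69
Bookshelf €64.30: household furniture → 7.75% → €4.98
27" monitor €593.18: electronics → 4.75% + 2.5% surcharge = 7.25% → €43.01
Total tax = €0.67 + €8.11 + €0.69 + €4.98 + €43.01 = €57.46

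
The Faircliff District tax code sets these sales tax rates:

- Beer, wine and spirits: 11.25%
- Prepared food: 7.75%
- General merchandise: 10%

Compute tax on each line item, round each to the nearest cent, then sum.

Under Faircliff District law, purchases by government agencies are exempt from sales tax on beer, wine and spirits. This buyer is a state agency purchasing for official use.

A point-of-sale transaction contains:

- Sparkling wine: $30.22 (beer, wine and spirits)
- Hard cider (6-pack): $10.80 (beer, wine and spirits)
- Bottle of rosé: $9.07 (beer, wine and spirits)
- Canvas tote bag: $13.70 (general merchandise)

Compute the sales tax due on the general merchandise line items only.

$1.37

Canvas tote bag $13.70: general merchandise → 10% → $1.37
Tax on general merchandise = $1.37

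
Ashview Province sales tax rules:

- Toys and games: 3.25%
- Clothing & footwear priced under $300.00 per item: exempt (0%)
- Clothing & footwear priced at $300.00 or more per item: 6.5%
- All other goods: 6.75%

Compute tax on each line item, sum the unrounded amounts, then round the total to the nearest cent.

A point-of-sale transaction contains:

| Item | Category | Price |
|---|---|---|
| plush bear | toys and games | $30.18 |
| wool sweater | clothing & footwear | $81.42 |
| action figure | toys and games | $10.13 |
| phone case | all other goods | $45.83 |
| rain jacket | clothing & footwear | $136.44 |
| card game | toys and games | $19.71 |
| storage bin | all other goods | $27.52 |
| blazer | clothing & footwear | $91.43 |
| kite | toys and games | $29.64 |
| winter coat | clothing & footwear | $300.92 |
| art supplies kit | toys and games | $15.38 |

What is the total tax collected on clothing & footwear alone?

$19.56

Wool sweater $81.42: clothing & footwear, under $300.00 → 0% → $0.00
Rain jacket $136.44: clothing & footwear, under $300.00 → 0% → $0.00
Blazer $91.43: clothing & footwear, under $300.00 → 0% → $0.00
Winter coat $300.92: clothing & footwear, $300.00 or more → 6.5% → $19.5598
Tax on clothing & footwear: unrounded sum = $19.5598 → $19.56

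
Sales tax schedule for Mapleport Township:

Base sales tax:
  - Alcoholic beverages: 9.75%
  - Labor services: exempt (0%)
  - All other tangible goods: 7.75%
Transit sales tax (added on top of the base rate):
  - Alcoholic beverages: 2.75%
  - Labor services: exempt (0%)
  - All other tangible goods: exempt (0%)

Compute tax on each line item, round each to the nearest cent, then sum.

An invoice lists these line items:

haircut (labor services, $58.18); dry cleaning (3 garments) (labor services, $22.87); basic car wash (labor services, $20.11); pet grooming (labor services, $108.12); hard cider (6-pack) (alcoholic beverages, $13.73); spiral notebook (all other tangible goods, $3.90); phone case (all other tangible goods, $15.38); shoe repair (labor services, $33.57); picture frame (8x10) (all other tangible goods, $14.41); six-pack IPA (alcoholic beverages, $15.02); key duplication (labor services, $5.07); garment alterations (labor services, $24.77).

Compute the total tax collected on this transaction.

Haircut $58.18: labor services → 0% + 0% transit = 0% → $0.00
Dry cleaning (3 garments) $22.87: labor services → 0% + 0% transit = 0% → $0.00
Basic car wash $20.11: labor services → 0% + 0% transit = 0% → $0.00
Pet grooming $108.12: labor services → 0% + 0% transit = 0% → $0.00
Hard cider (6-pack) $13.73: alcoholic beverages → 9.75% + 2.75% transit = 12.5% → $1.72
Spiral notebook $3.90: all other tangible goods → 7.75% + 0% transit = 7.75% → $0.30
Phone case $15.38: all other tangible goods → 7.75% + 0% transit = 7.75% → $1.19
Shoe repair $33.57: labor services → 0% + 0% transit = 0% → $0.00
Picture frame (8x10) $14.41: all other tangible goods → 7.75% + 0% transit = 7.75% → $1.12
Six-pack IPA $15.02: alcoholic beverages → 9.75% + 2.75% transit = 12.5% → $1.88
Key duplication $5.07: labor services → 0% + 0% transit = 0% → $0.00
Garment alterations $24.77: labor services → 0% + 0% transit = 0% → $0.00
Total tax = $1.72 + $0.30 + $1.19 + $1.12 + $1.88 = $6.21

$6.21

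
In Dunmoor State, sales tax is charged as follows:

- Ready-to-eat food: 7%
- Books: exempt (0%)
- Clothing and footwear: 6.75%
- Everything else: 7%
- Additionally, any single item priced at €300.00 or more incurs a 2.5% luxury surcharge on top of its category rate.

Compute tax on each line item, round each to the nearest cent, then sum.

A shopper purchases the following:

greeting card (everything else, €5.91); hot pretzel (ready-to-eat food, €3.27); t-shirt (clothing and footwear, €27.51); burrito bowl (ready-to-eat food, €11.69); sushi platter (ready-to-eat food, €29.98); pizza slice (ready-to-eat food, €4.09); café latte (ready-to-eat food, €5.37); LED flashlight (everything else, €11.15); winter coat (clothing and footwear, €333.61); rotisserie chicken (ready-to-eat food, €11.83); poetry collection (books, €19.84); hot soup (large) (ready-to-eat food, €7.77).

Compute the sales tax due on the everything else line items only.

Greeting card €5.91: everything else → 7% → €0.41
LED flashlight €11.15: everything else → 7% → €0.78
Tax on everything else = €0.41 + €0.78 = €1.19

€1.19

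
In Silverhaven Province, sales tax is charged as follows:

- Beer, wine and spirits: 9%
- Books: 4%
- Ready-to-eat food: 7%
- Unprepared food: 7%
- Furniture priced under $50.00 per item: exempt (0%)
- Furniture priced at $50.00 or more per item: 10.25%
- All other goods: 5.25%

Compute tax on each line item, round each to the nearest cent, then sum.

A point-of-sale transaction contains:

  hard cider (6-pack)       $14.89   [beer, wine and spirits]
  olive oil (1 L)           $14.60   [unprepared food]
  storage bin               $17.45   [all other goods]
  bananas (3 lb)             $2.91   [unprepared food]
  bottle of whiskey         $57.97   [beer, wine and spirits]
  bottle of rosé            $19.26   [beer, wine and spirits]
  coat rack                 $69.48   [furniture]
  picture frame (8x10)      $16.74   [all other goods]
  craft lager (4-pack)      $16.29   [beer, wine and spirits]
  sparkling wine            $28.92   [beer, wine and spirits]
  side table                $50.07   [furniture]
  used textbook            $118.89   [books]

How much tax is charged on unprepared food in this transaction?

Olive oil (1 L) $14.60: unprepared food → 7% → $1.02
Bananas (3 lb) $2.91: unprepared food → 7% → $0.20
Tax on unprepared food = $1.02 + $0.20 = $1.22

$1.22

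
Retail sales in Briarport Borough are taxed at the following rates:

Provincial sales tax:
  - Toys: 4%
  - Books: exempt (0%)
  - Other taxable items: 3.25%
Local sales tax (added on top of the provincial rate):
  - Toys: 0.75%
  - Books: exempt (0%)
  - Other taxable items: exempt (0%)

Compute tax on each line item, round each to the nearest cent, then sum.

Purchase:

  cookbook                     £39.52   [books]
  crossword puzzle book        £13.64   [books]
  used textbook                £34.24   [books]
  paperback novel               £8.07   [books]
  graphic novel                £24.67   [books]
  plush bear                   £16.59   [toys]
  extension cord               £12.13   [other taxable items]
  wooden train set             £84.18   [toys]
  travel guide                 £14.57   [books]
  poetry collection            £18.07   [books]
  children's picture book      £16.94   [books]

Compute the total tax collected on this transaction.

Cookbook £39.52: books → 0% + 0% local = 0% → £0.00
Crossword puzzle book £13.64: books → 0% + 0% local = 0% → £0.00
Used textbook £34.24: books → 0% + 0% local = 0% → £0.00
Paperback novel £8.07: books → 0% + 0% local = 0% → £0.00
Graphic novel £24.67: books → 0% + 0% local = 0% → £0.00
Plush bear £16.59: toys → 4% + 0.75% local = 4.75% → £0.79
Extension cord £12.13: other taxable items → 3.25% + 0% local = 3.25% → £0.39
Wooden train set £84.18: toys → 4% + 0.75% local = 4.75% → £4.00
Travel guide £14.57: books → 0% + 0% local = 0% → £0.00
Poetry collection £18.07: books → 0% + 0% local = 0% → £0.00
Children's picture book £16.94: books → 0% + 0% local = 0% → £0.00
Total tax = £0.79 + £0.39 + £4.00 = £5.18

£5.18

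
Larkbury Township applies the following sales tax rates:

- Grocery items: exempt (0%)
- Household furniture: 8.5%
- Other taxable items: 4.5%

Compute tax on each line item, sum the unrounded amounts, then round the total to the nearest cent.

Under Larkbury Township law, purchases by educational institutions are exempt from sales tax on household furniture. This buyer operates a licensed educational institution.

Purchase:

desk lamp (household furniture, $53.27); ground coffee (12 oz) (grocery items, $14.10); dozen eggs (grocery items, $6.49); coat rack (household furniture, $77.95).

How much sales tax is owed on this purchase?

Desk lamp $53.27: household furniture, buyer-exempt → 0% → $0.00
Ground coffee (12 oz) $14.10: grocery items → 0% → $0.00
Dozen eggs $6.49: grocery items → 0% → $0.00
Coat rack $77.95: household furniture, buyer-exempt → 0% → $0.00
Unrounded tax sum = $0.00 → $0.00

$0.00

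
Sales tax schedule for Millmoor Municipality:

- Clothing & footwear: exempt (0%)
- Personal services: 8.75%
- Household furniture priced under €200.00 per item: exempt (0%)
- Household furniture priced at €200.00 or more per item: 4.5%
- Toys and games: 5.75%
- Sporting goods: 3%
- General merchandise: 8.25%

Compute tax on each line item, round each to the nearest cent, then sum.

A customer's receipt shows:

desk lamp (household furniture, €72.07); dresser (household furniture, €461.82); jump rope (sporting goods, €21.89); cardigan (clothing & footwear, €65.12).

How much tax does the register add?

€21.44

Desk lamp €72.07: household furniture, under €200.00 → 0% → €0.00
Dresser €461.82: household furniture, €200.00 or more → 4.5% → €20.78
Jump rope €21.89: sporting goods → 3% → €0.66
Cardigan €65.12: clothing & footwear → 0% → €0.00
Total tax = €20.78 + €0.66 = €21.44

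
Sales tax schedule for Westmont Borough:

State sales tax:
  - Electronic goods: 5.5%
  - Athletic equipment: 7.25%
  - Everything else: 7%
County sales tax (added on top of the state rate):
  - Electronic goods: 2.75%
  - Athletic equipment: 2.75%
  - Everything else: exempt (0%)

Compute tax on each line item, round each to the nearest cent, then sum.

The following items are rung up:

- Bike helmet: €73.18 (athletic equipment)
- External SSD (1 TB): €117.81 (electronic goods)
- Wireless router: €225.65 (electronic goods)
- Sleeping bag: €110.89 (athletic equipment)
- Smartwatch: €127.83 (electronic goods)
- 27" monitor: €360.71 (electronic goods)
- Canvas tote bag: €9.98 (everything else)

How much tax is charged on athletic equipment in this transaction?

€18.41

Bike helmet €73.18: athletic equipment → 7.25% + 2.75% county = 10% → €7.32
Sleeping bag €110.89: athletic equipment → 7.25% + 2.75% county = 10% → €11.09
Tax on athletic equipment = €7.32 + €11.09 = €18.41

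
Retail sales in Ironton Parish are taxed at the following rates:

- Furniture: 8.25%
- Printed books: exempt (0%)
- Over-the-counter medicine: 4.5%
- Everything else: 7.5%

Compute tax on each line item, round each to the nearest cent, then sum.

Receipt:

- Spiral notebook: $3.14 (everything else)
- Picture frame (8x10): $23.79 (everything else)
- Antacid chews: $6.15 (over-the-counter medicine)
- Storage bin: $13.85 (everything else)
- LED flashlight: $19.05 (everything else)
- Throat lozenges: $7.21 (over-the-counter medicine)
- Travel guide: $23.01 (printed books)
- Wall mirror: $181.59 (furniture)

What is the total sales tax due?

$20.07

Spiral notebook $3.14: everything else → 7.5% → $0.24
Picture frame (8x10) $23.79: everything else → 7.5% → $1.78
Antacid chews $6.15: over-the-counter medicine → 4.5% → $0.28
Storage bin $13.85: everything else → 7.5% → $1.04
LED flashlight $19.05: everything else → 7.5% → $1.43
Throat lozenges $7.21: over-the-counter medicine → 4.5% → $0.32
Travel guide $23.01: printed books → 0% → $0.00
Wall mirror $181.59: furniture → 8.25% → $14.98
Total tax = $0.24 + $1.78 + $0.28 + $1.04 + $1.43 + $0.32 + $14.98 = $20.07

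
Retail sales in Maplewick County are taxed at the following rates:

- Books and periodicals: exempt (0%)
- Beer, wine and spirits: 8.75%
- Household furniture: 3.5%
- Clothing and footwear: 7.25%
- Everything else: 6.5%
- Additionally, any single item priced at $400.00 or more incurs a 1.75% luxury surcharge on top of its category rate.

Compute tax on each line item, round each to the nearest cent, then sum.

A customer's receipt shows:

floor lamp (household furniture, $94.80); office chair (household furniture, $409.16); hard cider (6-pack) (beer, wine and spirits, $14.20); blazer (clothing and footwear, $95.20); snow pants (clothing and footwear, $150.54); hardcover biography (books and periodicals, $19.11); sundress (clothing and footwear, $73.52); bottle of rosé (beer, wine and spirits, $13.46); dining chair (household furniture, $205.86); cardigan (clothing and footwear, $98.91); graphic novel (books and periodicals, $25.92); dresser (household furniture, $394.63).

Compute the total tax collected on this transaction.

Floor lamp $94.80: household furniture → 3.5% → $3.32
Office chair $409.16: household furniture → 3.5% + 1.75% surcharge = 5.25% → $21.48
Hard cider (6-pack) $14.20: beer, wine and spirits → 8.75% → $1.24
Blazer $95.20: clothing and footwear → 7.25% → $6.90
Snow pants $150.54: clothing and footwear → 7.25% → $10.91
Hardcover biography $19.11: books and periodicals → 0% → $0.00
Sundress $73.52: clothing and footwear → 7.25% → $5.33
Bottle of rosé $13.46: beer, wine and spirits → 8.75% → $1.18
Dining chair $205.86: household furniture → 3.5% → $7.21
Cardigan $98.91: clothing and footwear → 7.25% → $7.17
Graphic novel $25.92: books and periodicals → 0% → $0.00
Dresser $394.63: household furniture → 3.5% → $13.81
Total tax = $3.32 + $21.48 + $1.24 + $6.90 + $10.91 + $5.33 + $1.18 + $7.21 + $7.17 + $13.81 = $78.55

$78.55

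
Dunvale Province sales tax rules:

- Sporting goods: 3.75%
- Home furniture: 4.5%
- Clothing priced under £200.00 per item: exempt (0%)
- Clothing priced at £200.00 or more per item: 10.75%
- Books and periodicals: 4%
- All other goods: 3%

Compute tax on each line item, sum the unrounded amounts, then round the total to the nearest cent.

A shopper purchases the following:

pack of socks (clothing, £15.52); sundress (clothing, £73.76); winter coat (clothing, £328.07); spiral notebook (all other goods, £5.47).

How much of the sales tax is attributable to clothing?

Pack of socks £15.52: clothing, under £200.00 → 0% → £0.00
Sundress £73.76: clothing, under £200.00 → 0% → £0.00
Winter coat £328.07: clothing, £200.00 or more → 10.75% → £35.267525
Tax on clothing: unrounded sum = £35.267525 → £35.27

£35.27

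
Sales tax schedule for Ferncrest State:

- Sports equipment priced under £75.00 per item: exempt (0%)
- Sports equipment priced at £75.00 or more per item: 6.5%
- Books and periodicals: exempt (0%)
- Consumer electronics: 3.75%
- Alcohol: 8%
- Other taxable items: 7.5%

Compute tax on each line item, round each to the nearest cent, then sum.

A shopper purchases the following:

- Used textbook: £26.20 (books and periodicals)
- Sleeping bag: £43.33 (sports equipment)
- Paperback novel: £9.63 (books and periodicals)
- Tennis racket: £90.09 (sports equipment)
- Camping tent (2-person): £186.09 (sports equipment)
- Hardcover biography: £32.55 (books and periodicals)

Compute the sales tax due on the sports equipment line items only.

£17.96

Sleeping bag £43.33: sports equipment, under £75.00 → 0% → £0.00
Tennis racket £90.09: sports equipment, £75.00 or more → 6.5% → £5.86
Camping tent (2-person) £186.09: sports equipment, £75.00 or more → 6.5% → £12.10
Tax on sports equipment = £0.00 + £5.86 + £12.10 = £17.96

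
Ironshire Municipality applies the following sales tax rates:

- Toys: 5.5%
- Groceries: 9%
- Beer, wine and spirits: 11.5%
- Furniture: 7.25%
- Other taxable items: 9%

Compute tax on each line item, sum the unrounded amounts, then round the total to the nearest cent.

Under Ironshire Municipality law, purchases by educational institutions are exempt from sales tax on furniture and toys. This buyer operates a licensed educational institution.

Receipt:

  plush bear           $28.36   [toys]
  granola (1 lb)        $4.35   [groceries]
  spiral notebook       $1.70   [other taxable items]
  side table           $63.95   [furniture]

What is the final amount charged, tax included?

Plush bear $28.36: toys, buyer-exempt → 0% → $0.00
Granola (1 lb) $4.35: groceries → 9% → $0.3915
Spiral notebook $1.70: other taxable items → 9% → $0.153
Side table $63.95: furniture, buyer-exempt → 0% → $0.00
Subtotal = $98.36; unrounded tax = $0.5445 → $0.54; total due = $98.90

$98.90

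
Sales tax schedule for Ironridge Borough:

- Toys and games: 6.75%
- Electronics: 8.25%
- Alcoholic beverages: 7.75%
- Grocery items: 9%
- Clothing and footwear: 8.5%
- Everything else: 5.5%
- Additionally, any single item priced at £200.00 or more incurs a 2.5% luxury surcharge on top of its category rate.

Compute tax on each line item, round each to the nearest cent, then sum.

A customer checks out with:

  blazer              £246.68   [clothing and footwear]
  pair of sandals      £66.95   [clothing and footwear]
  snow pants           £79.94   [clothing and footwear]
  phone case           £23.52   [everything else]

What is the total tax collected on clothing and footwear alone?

£39.61

Blazer £246.68: clothing and footwear → 8.5% + 2.5% surcharge = 11% → £27.13
Pair of sandals £66.95: clothing and footwear → 8.5% → £5.69
Snow pants £79.94: clothing and footwear → 8.5% → £6.79
Tax on clothing and footwear = £27.13 + £5.69 + £6.79 = £39.61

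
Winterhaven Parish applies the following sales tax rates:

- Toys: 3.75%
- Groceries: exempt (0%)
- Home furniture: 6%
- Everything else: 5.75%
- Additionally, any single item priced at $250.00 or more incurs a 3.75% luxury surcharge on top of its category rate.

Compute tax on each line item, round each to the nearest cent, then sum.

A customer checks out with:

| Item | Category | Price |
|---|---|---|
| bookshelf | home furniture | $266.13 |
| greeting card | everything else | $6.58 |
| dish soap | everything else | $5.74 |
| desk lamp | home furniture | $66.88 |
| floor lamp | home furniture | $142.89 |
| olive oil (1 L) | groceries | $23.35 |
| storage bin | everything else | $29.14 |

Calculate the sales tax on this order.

Bookshelf $266.13: home furniture → 6% + 3.75% surcharge = 9.75% → $25.95
Greeting card $6.58: everything else → 5.75% → $0.38
Dish soap $5.74: everything else → 5.75% → $0.33
Desk lamp $66.88: home furniture → 6% → $4.01
Floor lamp $142.89: home furniture → 6% → $8.57
Olive oil (1 L) $23.35: groceries → 0% → $0.00
Storage bin $29.14: everything else → 5.75% → $1.68
Total tax = $25.95 + $0.38 + $0.33 + $4.01 + $8.57 + $1.68 = $40.92

$40.92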